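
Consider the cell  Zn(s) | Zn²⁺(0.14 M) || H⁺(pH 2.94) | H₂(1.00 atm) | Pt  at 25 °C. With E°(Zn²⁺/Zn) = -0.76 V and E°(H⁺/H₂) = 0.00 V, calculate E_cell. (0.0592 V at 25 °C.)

0.61 V

The hydrogen couple is the cathode, so E°_cell = 0.76 V; n = 2.
[H⁺] = 10^(−2.94) = 0.0011 M, and Q = [Zn²⁺]·P(H₂) / [H⁺]^2 = 1.06 × 10^5.
E = E° − (0.0592/2) log Q = 0.76 − (0.0592/2)(5.026) = 0.611 V.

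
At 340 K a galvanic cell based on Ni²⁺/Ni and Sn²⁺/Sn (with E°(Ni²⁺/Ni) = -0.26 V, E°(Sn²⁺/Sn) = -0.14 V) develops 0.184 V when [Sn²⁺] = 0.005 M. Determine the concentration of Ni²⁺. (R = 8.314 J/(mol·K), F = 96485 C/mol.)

6.3 × 10^-5 M

From the Nernst equation, ln Q = nF(E° − E)/RT = 2×96485×(0.12 − 0.184)/(8.314×340) = -4.369, so Q = 0.0127.
With Q = [Ni²⁺]/[Sn²⁺] and the known concentrations, [Ni²⁺] in the numerator gives [Ni²⁺] = 6.3 × 10^-5 M.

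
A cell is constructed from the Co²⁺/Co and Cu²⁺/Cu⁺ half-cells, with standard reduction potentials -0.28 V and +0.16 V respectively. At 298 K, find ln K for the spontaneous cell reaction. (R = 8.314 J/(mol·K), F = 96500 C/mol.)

E°_cell = +0.16 − (-0.28) = 0.44 V, with n = 2 electrons transferred.
At equilibrium E = 0, so the Nernst equation gives ln K = nFE°/RT = (2)(96500)(0.44)/((8.314)(298)) = 34.28.

ln K = 34.3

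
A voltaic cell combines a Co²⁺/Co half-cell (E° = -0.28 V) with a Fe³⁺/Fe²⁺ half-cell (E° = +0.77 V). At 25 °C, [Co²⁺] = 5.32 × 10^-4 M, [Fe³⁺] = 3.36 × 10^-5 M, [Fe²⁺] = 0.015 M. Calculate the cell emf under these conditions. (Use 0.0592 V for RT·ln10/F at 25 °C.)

0.990 V

The Fe³⁺/Fe²⁺ couple has the higher reduction potential and acts as the cathode, so E°_cell = +0.77 − (-0.28) = 1.05 V.
Balancing electrons gives n = 2; the reaction quotient is Q = [Co²⁺]·[Fe²⁺]^2/[Fe³⁺]^2 = 106.
At 25 °C, E = E° − (0.0592/n) log Q = 1.05 − (0.0592/2)(2.025) = 1.050 − 0.060 = 0.990 V.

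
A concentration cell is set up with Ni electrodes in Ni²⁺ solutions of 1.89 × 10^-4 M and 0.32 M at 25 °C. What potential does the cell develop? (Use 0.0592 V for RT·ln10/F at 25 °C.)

Both half-cells are Ni²⁺/Ni, so E°_cell = 0. The concentrated side is the cathode; the cell reaction moves Ni²⁺ from high to low concentration with n = 2.
Q = [Ni²⁺]_dilute/[Ni²⁺]_conc = 1.89 × 10^-4/0.32 = 5.91 × 10^-4.
E = 0 − (0.0592/2) log Q = −(0.0592/2)(-3.229) = 0.0956 V.

0.096 V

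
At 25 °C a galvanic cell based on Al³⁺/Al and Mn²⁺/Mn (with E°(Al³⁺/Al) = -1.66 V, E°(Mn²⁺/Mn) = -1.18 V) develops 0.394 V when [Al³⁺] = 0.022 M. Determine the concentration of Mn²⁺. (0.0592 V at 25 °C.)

9.8 × 10^-5 M

From the Nernst equation, log Q = n(E° − E)/0.0592 = 6(0.48 − 0.394)/0.0592 = 8.716, so Q = 5.2 × 10^8.
With Q = [Al³⁺]^2/[Mn²⁺]^3 and the known concentrations, [Mn²⁺]^3 in the denominator gives [Mn²⁺] = 9.8 × 10^-5 M.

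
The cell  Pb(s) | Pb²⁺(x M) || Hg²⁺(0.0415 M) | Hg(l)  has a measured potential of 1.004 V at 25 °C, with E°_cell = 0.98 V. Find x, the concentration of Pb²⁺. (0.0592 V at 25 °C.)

0.0064 M

From the Nernst equation, log Q = n(E° − E)/0.0592 = 2(0.98 − 1.004)/0.0592 = -0.811, so Q = 0.155.
With Q = [Pb²⁺]/[Hg²⁺] and the known concentrations, [Pb²⁺] in the numerator gives [Pb²⁺] = 0.0064 M.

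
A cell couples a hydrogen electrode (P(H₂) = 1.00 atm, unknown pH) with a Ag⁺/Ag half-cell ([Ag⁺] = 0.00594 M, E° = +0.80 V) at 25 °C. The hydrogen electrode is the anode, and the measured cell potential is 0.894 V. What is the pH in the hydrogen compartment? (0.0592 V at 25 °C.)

E°_cell = 0.80 V and n = 2.
log Q = n(E° − E)/0.0592 = 2×(0.80 − 0.894)/0.0592 = -3.176.
With Q = [H⁺]^2 / ([Ag⁺]^2·P(H₂)), solving for [H⁺] gives log[H⁺] = -3.814, so pH = 3.81.

pH = 3.81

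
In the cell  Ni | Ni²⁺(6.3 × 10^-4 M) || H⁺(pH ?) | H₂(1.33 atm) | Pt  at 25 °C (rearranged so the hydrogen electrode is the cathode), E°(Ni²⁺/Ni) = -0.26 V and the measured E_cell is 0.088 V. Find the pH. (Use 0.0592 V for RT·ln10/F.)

E°_cell = 0.26 V and n = 2.
log Q = n(E° − E)/0.0592 = 2×(0.26 − 0.088)/0.0592 = 5.811.
With Q = [Ni²⁺]·P(H₂) / [H⁺]^2, solving for [H⁺] gives log[H⁺] = -4.444, so pH = 4.44.

pH = 4.44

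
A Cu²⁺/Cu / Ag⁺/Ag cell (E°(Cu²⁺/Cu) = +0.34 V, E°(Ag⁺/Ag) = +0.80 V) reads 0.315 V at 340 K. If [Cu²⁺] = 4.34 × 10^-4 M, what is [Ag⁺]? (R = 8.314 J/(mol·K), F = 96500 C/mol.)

1.5 × 10^-4 M

From the Nernst equation, ln Q = nF(E° − E)/RT = 2×96500×(0.46 − 0.315)/(8.314×340) = 9.900, so Q = 1.99 × 10^4.
With Q = [Cu²⁺]/[Ag⁺]^2 and the known concentrations, [Ag⁺]^2 in the denominator gives [Ag⁺] = 1.5 × 10^-4 M.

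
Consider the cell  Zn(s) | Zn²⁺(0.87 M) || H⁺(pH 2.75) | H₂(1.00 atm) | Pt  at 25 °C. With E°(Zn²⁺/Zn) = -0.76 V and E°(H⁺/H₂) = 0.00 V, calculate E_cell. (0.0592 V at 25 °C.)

0.60 V

The hydrogen couple is the cathode, so E°_cell = 0.76 V; n = 2.
[H⁺] = 10^(−2.75) = 0.0018 M, and Q = [Zn²⁺]·P(H₂) / [H⁺]^2 = 2.75 × 10^5.
E = E° − (0.0592/2) log Q = 0.76 − (0.0592/2)(5.440) = 0.599 V.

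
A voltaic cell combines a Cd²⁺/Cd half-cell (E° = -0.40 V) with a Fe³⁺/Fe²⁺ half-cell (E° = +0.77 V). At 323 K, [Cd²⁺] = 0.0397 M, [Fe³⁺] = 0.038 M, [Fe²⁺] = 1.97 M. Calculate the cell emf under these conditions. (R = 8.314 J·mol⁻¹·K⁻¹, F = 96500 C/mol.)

The Fe³⁺/Fe²⁺ couple has the higher reduction potential and acts as the cathode, so E°_cell = +0.77 − (-0.40) = 1.17 V.
Balancing electrons gives n = 2; the reaction quotient is Q = [Cd²⁺]·[Fe²⁺]^2/[Fe³⁺]^2 = 107.
E = E° − (RT/nF) ln Q = 1.17 − (8.314×323)/(2×96500) × (4.670) = 1.170 − 0.065 = 1.105 V.

1.11 V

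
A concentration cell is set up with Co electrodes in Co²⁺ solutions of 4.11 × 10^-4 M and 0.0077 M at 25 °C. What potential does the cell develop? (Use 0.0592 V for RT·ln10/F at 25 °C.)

0.038 V

Both half-cells are Co²⁺/Co, so E°_cell = 0. The concentrated side is the cathode; the cell reaction moves Co²⁺ from high to low concentration with n = 2.
Q = [Co²⁺]_dilute/[Co²⁺]_conc = 4.11 × 10^-4/0.0077 = 0.0534.
E = 0 − (0.0592/2) log Q = −(0.0592/2)(-1.273) = 0.0377 V.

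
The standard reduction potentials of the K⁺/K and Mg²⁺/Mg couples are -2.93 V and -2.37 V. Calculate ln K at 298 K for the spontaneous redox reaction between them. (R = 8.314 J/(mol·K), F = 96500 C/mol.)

ln K = 43.6

E°_cell = -2.37 − (-2.93) = 0.56 V, with n = 2 electrons transferred.
At equilibrium E = 0, so the Nernst equation gives ln K = nFE°/RT = (2)(96500)(0.56)/((8.314)(298)) = 43.62.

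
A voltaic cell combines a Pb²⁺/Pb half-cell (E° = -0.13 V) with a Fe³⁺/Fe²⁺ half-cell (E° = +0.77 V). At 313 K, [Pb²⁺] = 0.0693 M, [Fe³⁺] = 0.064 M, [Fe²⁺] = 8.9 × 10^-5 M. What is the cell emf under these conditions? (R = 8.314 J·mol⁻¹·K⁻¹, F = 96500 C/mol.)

1.11 V

The Fe³⁺/Fe²⁺ couple has the higher reduction potential and acts as the cathode, so E°_cell = +0.77 − (-0.13) = 0.90 V.
Balancing electrons gives n = 2; the reaction quotient is Q = [Pb²⁺]·[Fe²⁺]^2/[Fe³⁺]^2 = 1.34 × 10^-7.
E = E° − (RT/nF) ln Q = 0.90 − (8.314×313)/(2×96500) × (-15.825) = 0.900 + 0.213 = 1.113 V.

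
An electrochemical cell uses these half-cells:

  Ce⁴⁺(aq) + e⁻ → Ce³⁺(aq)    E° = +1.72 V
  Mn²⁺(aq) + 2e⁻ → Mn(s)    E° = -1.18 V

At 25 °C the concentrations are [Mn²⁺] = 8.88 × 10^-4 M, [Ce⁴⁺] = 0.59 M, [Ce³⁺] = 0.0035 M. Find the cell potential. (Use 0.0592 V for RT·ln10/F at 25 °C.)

3.12 V

The Ce⁴⁺/Ce³⁺ couple has the higher reduction potential and acts as the cathode, so E°_cell = +1.72 − (-1.18) = 2.90 V.
Balancing electrons gives n = 2; the reaction quotient is Q = [Mn²⁺]·[Ce³⁺]^2/[Ce⁴⁺]^2 = 3.12 × 10^-8.
At 25 °C, E = E° − (0.0592/n) log Q = 2.90 − (0.0592/2)(-7.505) = 2.900 + 0.222 = 3.122 V.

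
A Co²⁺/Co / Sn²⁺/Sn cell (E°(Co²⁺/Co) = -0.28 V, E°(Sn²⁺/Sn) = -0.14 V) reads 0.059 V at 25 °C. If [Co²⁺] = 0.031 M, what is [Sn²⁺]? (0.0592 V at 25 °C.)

From the Nernst equation, log Q = n(E° − E)/0.0592 = 2(0.14 − 0.059)/0.0592 = 2.736, so Q = 545.
With Q = [Co²⁺]/[Sn²⁺] and the known concentrations, [Sn²⁺] in the denominator gives [Sn²⁺] = 5.7 × 10^-5 M.

5.7 × 10^-5 M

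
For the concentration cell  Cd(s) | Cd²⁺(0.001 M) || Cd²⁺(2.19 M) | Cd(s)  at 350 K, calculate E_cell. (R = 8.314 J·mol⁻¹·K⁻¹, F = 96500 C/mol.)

Both half-cells are Cd²⁺/Cd, so E°_cell = 0. The concentrated side is the cathode; the cell reaction moves Cd²⁺ from high to low concentration with n = 2.
Q = [Cd²⁺]_dilute/[Cd²⁺]_conc = 0.001/2.19 = 4.57 × 10^-4.
E = 0 − (RT/nF) ln Q = −((8.314×350)/(2×96500))(-7.692) = 0.1160 V.

0.12 V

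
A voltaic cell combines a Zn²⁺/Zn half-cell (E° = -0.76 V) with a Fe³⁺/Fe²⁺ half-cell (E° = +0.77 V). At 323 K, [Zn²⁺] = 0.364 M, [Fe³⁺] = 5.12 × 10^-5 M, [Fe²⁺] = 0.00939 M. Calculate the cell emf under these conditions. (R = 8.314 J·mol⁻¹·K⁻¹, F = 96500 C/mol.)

The Fe³⁺/Fe²⁺ couple has the higher reduction potential and acts as the cathode, so E°_cell = +0.77 − (-0.76) = 1.53 V.
Balancing electrons gives n = 2; the reaction quotient is Q = [Zn²⁺]·[Fe²⁺]^2/[Fe³⁺]^2 = 1.22 × 10^4.
E = E° − (RT/nF) ln Q = 1.53 − (8.314×323)/(2×96500) × (9.413) = 1.530 − 0.131 = 1.399 V.

1.40 V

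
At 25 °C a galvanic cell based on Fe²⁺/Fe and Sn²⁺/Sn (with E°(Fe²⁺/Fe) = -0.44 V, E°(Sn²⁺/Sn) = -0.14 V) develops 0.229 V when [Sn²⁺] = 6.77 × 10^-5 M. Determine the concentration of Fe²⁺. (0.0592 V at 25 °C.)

From the Nernst equation, log Q = n(E° − E)/0.0592 = 2(0.30 − 0.229)/0.0592 = 2.399, so Q = 250.
With Q = [Fe²⁺]/[Sn²⁺] and the known concentrations, [Fe²⁺] in the numerator gives [Fe²⁺] = 0.017 M.

0.017 M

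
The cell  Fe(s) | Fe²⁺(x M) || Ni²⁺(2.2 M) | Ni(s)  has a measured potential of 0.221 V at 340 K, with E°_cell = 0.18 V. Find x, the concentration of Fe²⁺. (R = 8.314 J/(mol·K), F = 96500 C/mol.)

0.13 M

From the Nernst equation, ln Q = nF(E° − E)/RT = 2×96500×(0.18 − 0.221)/(8.314×340) = -2.799, so Q = 0.0609.
With Q = [Fe²⁺]/[Ni²⁺] and the known concentrations, [Fe²⁺] in the numerator gives [Fe²⁺] = 0.13 M.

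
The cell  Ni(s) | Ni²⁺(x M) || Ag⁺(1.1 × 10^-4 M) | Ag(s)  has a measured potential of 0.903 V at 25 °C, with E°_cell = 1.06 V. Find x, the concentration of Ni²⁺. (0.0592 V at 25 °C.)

From the Nernst equation, log Q = n(E° − E)/0.0592 = 2(1.06 − 0.903)/0.0592 = 5.304, so Q = 2.01 × 10^5.
With Q = [Ni²⁺]/[Ag⁺]^2 and the known concentrations, [Ni²⁺] in the numerator gives [Ni²⁺] = 0.0024 M.

0.0024 M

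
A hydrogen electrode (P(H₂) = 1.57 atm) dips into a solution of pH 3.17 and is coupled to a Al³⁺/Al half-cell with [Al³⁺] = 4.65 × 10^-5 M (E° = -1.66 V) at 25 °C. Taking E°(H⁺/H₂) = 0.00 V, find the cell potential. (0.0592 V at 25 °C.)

The hydrogen couple is the cathode, so E°_cell = 1.66 V; n = 6.
[H⁺] = 10^(−3.17) = 6.8 × 10^-4 M, and Q = [Al³⁺]^2·P(H₂)^3 / [H⁺]^6 = 8.76 × 10^10.
E = E° − (0.0592/6) log Q = 1.66 − (0.0592/6)(10.943) = 1.552 V.

1.55 V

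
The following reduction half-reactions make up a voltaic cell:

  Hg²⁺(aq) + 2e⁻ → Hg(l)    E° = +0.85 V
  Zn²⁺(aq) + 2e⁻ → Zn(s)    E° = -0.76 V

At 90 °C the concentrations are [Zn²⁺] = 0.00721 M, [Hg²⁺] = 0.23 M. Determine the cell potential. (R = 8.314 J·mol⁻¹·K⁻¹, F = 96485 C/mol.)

1.66 V

The Hg²⁺/Hg couple has the higher reduction potential and acts as the cathode, so E°_cell = +0.85 − (-0.76) = 1.61 V.
Balancing electrons gives n = 2; the reaction quotient is Q = [Zn²⁺]/[Hg²⁺] = 0.0313.
E = E° − (RT/nF) ln Q = 1.61 − (8.314×363)/(2×96485) × (-3.463) = 1.610 + 0.054 = 1.664 V.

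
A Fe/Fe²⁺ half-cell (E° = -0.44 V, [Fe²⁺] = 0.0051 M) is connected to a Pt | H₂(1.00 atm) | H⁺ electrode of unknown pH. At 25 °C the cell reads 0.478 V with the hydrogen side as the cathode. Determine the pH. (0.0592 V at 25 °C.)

pH = 0.50

E°_cell = 0.44 V and n = 2.
log Q = n(E° − E)/0.0592 = 2×(0.44 − 0.478)/0.0592 = -1.284.
With Q = [Fe²⁺]·P(H₂) / [H⁺]^2, solving for [H⁺] gives log[H⁺] = -0.504, so pH = 0.50.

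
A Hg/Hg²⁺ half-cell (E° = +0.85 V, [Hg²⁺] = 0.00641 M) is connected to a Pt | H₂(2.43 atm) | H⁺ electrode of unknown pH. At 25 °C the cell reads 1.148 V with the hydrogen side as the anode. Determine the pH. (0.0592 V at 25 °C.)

pH = 5.94

E°_cell = 0.85 V and n = 2.
log Q = n(E° − E)/0.0592 = 2×(0.85 − 1.148)/0.0592 = -10.068.
With Q = [H⁺]^2 / ([Hg²⁺]·P(H₂)), solving for [H⁺] gives log[H⁺] = -5.938, so pH = 5.94.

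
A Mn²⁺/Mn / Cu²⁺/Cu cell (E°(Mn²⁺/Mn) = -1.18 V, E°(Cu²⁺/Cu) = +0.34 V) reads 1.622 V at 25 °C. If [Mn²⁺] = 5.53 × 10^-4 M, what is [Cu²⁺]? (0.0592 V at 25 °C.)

1.5 M

From the Nernst equation, log Q = n(E° − E)/0.0592 = 2(1.52 − 1.622)/0.0592 = -3.446, so Q = 3.58 × 10^-4.
With Q = [Mn²⁺]/[Cu²⁺] and the known concentrations, [Cu²⁺] in the denominator gives [Cu²⁺] = 1.5 M.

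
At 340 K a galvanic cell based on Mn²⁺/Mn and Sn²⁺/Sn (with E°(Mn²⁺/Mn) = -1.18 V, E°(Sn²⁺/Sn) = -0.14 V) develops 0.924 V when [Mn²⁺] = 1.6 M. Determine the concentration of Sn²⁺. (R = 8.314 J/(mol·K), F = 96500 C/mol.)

From the Nernst equation, ln Q = nF(E° − E)/RT = 2×96500×(1.04 − 0.924)/(8.314×340) = 7.920, so Q = 2750.
With Q = [Mn²⁺]/[Sn²⁺] and the known concentrations, [Sn²⁺] in the denominator gives [Sn²⁺] = 5.8 × 10^-4 M.

5.8 × 10^-4 M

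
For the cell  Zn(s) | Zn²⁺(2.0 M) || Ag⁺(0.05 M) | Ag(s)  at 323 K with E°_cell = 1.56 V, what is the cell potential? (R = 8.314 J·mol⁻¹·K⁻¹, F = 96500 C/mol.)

Balancing electrons gives n = 2; the reaction quotient is Q = [Zn²⁺]/[Ag⁺]^2 = 800.
E = E° − (RT/nF) ln Q = 1.56 − (8.314×323)/(2×96500) × (6.685) = 1.560 − 0.093 = 1.467 V.

1.47 V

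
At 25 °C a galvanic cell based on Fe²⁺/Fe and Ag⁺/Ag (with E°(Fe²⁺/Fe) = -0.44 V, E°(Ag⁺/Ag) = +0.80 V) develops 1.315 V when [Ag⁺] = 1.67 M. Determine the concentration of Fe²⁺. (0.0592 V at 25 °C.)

0.0082 M

From the Nernst equation, log Q = n(E° − E)/0.0592 = 2(1.24 − 1.315)/0.0592 = -2.534, so Q = 0.00293.
With Q = [Fe²⁺]/[Ag⁺]^2 and the known concentrations, [Fe²⁺] in the numerator gives [Fe²⁺] = 0.0082 M.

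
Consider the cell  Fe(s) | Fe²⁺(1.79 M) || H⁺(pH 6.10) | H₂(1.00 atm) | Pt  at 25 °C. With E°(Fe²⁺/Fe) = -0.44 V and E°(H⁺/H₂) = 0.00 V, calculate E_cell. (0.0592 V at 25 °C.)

0.071 V

The hydrogen couple is the cathode, so E°_cell = 0.44 V; n = 2.
[H⁺] = 10^(−6.10) = 7.9 × 10^-7 M, and Q = [Fe²⁺]·P(H₂) / [H⁺]^2 = 2.84 × 10^12.
E = E° − (0.0592/2) log Q = 0.44 − (0.0592/2)(12.453) = 0.071 V.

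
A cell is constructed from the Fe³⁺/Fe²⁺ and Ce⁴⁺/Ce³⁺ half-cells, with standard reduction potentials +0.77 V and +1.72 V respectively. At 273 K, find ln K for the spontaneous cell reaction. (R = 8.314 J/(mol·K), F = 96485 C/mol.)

ln K = 40.4

E°_cell = +1.72 − (+0.77) = 0.95 V, with n = 1 electron transferred.
At equilibrium E = 0, so the Nernst equation gives ln K = nFE°/RT = (1)(96485)(0.95)/((8.314)(273)) = 40.38.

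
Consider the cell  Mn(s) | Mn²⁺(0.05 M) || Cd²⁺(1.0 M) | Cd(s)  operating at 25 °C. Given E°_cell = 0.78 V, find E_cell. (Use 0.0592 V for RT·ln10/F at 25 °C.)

0.819 V

Balancing electrons gives n = 2; the reaction quotient is Q = [Mn²⁺]/[Cd²⁺] = 0.0500.
At 25 °C, E = E° − (0.0592/n) log Q = 0.78 − (0.0592/2)(-1.301) = 0.780 + 0.039 = 0.819 V.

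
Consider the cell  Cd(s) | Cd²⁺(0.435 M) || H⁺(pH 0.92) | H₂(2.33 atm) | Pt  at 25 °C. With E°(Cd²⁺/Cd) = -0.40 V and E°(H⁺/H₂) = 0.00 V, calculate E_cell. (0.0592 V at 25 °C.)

0.35 V

The hydrogen couple is the cathode, so E°_cell = 0.40 V; n = 2.
[H⁺] = 10^(−0.92) = 0.12 M, and Q = [Cd²⁺]·P(H₂) / [H⁺]^2 = 70.1.
E = E° − (0.0592/2) log Q = 0.40 − (0.0592/2)(1.846) = 0.345 V.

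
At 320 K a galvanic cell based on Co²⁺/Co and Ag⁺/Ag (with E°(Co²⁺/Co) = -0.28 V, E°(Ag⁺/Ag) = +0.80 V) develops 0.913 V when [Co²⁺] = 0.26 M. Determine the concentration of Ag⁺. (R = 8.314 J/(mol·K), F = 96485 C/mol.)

From the Nernst equation, ln Q = nF(E° − E)/RT = 2×96485×(1.08 − 0.913)/(8.314×320) = 12.113, so Q = 1.82 × 10^5.
With Q = [Co²⁺]/[Ag⁺]^2 and the known concentrations, [Ag⁺]^2 in the denominator gives [Ag⁺] = 0.0012 M.

0.0012 M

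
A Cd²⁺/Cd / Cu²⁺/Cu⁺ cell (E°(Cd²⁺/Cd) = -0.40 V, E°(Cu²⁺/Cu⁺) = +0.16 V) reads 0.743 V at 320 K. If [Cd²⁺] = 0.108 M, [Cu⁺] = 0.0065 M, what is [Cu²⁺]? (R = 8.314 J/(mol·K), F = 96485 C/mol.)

1.6 M

From the Nernst equation, ln Q = nF(E° − E)/RT = 2×96485×(0.56 − 0.743)/(8.314×320) = -13.273, so Q = 1.72 × 10^-6.
With Q = [Cd²⁺]·[Cu⁺]^2/[Cu²⁺]^2 and the known concentrations, [Cu²⁺]^2 in the denominator gives [Cu²⁺] = 1.6 M.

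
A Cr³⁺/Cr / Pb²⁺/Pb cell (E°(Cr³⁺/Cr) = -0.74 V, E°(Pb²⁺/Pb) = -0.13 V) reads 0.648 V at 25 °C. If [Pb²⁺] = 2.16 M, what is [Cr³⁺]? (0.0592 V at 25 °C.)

0.038 M

From the Nernst equation, log Q = n(E° − E)/0.0592 = 6(0.61 − 0.648)/0.0592 = -3.851, so Q = 1.41 × 10^-4.
With Q = [Cr³⁺]^2/[Pb²⁺]^3 and the known concentrations, [Cr³⁺]^2 in the numerator gives [Cr³⁺] = 0.038 M.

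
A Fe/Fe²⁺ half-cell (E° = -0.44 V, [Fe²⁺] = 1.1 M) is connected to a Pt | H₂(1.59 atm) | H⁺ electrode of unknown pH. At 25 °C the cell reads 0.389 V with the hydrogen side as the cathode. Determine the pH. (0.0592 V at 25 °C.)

E°_cell = 0.44 V and n = 2.
log Q = n(E° − E)/0.0592 = 2×(0.44 − 0.389)/0.0592 = 1.723.
With Q = [Fe²⁺]·P(H₂) / [H⁺]^2, solving for [H⁺] gives log[H⁺] = -0.740, so pH = 0.74.

pH = 0.74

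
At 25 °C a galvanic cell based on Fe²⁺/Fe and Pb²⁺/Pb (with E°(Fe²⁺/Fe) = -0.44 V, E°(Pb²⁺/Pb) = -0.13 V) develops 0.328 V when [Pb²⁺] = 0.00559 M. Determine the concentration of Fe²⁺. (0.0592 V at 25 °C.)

From the Nernst equation, log Q = n(E° − E)/0.0592 = 2(0.31 − 0.328)/0.0592 = -0.608, so Q = 0.247.
With Q = [Fe²⁺]/[Pb²⁺] and the known concentrations, [Fe²⁺] in the numerator gives [Fe²⁺] = 0.0014 M.

0.0014 M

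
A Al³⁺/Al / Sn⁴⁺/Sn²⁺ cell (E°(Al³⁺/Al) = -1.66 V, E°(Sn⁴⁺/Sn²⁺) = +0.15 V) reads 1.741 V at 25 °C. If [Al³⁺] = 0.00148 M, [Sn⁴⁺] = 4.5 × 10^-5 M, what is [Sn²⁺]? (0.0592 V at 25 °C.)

0.74 M

From the Nernst equation, log Q = n(E° − E)/0.0592 = 6(1.81 − 1.741)/0.0592 = 6.993, so Q = 9.85 × 10^6.
With Q = [Al³⁺]^2·[Sn²⁺]^3/[Sn⁴⁺]^3 and the known concentrations, [Sn²⁺]^3 in the numerator gives [Sn²⁺] = 0.74 M.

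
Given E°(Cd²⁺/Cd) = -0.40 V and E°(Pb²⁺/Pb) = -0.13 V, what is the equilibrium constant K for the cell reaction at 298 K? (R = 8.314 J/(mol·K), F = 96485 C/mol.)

1.4 × 10^9

E°_cell = -0.13 − (-0.40) = 0.27 V, with n = 2 electrons transferred.
At equilibrium E = 0, so the Nernst equation gives ln K = nFE°/RT = (2)(96485)(0.27)/((8.314)(298)) = 21.03.
K = e^21.03 = 1.4 × 10^9.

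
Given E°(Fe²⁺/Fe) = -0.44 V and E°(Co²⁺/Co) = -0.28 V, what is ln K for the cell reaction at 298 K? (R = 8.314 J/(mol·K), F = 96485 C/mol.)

ln K = 12.5

E°_cell = -0.28 − (-0.44) = 0.16 V, with n = 2 electrons transferred.
At equilibrium E = 0, so the Nernst equation gives ln K = nFE°/RT = (2)(96485)(0.16)/((8.314)(298)) = 12.46.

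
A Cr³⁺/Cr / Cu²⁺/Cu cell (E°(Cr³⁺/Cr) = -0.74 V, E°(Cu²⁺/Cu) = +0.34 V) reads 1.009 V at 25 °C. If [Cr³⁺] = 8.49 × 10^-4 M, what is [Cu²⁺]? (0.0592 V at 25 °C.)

From the Nernst equation, log Q = n(E° − E)/0.0592 = 6(1.08 − 1.009)/0.0592 = 7.196, so Q = 1.57 × 10^7.
With Q = [Cr³⁺]^2/[Cu²⁺]^3 and the known concentrations, [Cu²⁺]^3 in the denominator gives [Cu²⁺] = 3.6 × 10^-5 M.

3.6 × 10^-5 M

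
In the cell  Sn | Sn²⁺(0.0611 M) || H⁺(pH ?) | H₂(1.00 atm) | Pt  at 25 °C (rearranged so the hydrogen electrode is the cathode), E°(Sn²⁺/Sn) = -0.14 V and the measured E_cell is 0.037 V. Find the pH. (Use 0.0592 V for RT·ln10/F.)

pH = 2.35

E°_cell = 0.14 V and n = 2.
log Q = n(E° − E)/0.0592 = 2×(0.14 − 0.037)/0.0592 = 3.480.
With Q = [Sn²⁺]·P(H₂) / [H⁺]^2, solving for [H⁺] gives log[H⁺] = -2.347, so pH = 2.35.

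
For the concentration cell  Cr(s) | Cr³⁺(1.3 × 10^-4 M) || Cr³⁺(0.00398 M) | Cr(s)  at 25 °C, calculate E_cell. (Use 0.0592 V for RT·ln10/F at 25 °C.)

Both half-cells are Cr³⁺/Cr, so E°_cell = 0. The concentrated side is the cathode; the cell reaction moves Cr³⁺ from high to low concentration with n = 3.
Q = [Cr³⁺]_dilute/[Cr³⁺]_conc = 1.3 × 10^-4/0.00398 = 0.0327.
E = 0 − (0.0592/3) log Q = −(0.0592/3)(-1.486) = 0.0293 V.

0.029 V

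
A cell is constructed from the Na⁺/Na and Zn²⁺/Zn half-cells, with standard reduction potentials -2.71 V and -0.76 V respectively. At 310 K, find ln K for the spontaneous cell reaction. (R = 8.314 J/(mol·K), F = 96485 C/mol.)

ln K = 146.0

E°_cell = -0.76 − (-2.71) = 1.95 V, with n = 2 electrons transferred.
At equilibrium E = 0, so the Nernst equation gives ln K = nFE°/RT = (2)(96485)(1.95)/((8.314)(310)) = 146.00.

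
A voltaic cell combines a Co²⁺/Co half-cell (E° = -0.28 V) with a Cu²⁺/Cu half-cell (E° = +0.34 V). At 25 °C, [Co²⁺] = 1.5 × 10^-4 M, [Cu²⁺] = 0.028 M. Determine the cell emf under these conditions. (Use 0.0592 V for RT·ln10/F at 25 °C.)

The Cu²⁺/Cu couple has the higher reduction potential and acts as the cathode, so E°_cell = +0.34 − (-0.28) = 0.62 V.
Balancing electrons gives n = 2; the reaction quotient is Q = [Co²⁺]/[Cu²⁺] = 0.00536.
At 25 °C, E = E° − (0.0592/n) log Q = 0.62 − (0.0592/2)(-2.271) = 0.620 + 0.067 = 0.687 V.

0.687 V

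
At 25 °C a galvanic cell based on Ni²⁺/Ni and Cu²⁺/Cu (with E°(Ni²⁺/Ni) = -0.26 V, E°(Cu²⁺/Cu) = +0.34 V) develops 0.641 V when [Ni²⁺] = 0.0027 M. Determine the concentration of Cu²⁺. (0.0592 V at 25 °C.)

From the Nernst equation, log Q = n(E° − E)/0.0592 = 2(0.60 − 0.641)/0.0592 = -1.385, so Q = 0.0412.
With Q = [Ni²⁺]/[Cu²⁺] and the known concentrations, [Cu²⁺] in the denominator gives [Cu²⁺] = 0.066 M.

0.066 M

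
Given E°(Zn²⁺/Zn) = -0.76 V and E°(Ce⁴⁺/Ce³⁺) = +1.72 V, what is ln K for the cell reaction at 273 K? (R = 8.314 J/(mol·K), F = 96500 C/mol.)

ln K = 210.9

E°_cell = +1.72 − (-0.76) = 2.48 V, with n = 2 electrons transferred.
At equilibrium E = 0, so the Nernst equation gives ln K = nFE°/RT = (2)(96500)(2.48)/((8.314)(273)) = 210.88.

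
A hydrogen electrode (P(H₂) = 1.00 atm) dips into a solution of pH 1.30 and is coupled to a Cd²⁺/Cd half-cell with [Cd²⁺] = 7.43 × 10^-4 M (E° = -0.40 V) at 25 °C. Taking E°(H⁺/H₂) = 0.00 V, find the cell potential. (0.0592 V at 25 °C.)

0.42 V

The hydrogen couple is the cathode, so E°_cell = 0.40 V; n = 2.
[H⁺] = 10^(−1.30) = 0.050 M, and Q = [Cd²⁺]·P(H₂) / [H⁺]^2 = 0.296.
E = E° − (0.0592/2) log Q = 0.40 − (0.0592/2)(-0.529) = 0.416 V.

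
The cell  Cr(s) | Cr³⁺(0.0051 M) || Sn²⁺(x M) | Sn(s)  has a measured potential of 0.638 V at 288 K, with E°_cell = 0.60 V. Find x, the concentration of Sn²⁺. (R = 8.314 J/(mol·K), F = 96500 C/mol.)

0.63 M

From the Nernst equation, ln Q = nF(E° − E)/RT = 6×96500×(0.60 − 0.638)/(8.314×288) = -9.189, so Q = 1.02 × 10^-4.
With Q = [Cr³⁺]^2/[Sn²⁺]^3 and the known concentrations, [Sn²⁺]^3 in the denominator gives [Sn²⁺] = 0.63 M.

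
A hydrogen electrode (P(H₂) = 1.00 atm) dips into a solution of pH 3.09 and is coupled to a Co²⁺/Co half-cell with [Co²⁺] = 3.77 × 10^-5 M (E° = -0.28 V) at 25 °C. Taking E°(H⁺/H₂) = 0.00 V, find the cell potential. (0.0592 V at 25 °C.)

0.23 V

The hydrogen couple is the cathode, so E°_cell = 0.28 V; n = 2.
[H⁺] = 10^(−3.09) = 8.1 × 10^-4 M, and Q = [Co²⁺]·P(H₂) / [H⁺]^2 = 57.1.
E = E° − (0.0592/2) log Q = 0.28 − (0.0592/2)(1.756) = 0.228 V.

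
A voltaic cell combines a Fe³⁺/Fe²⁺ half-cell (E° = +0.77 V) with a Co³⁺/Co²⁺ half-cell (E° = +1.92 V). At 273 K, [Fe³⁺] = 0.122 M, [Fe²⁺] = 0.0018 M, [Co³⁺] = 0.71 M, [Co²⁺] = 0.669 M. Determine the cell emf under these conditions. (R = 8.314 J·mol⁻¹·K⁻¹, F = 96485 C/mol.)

1.05 V

The Co³⁺/Co²⁺ couple has the higher reduction potential and acts as the cathode, so E°_cell = +1.92 − (+0.77) = 1.15 V.
Balancing electrons gives n = 1; the reaction quotient is Q = [Fe³⁺]·[Co²⁺]/([Fe²⁺]·[Co³⁺]) = 63.9.
E = E° − (RT/nF) ln Q = 1.15 − (8.314×273)/(1×96485) × (4.157) = 1.150 − 0.098 = 1.052 V.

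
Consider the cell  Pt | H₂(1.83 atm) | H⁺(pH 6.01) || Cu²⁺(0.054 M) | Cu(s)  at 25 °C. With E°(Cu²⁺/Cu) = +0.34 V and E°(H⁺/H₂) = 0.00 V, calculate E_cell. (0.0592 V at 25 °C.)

0.67 V

The Cu²⁺/Cu couple is the cathode, so E°_cell = 0.34 V; n = 2.
[H⁺] = 10^(−6.01) = 9.8 × 10^-7 M, and Q = [H⁺]^2 / ([Cu²⁺]·P(H₂)) = 9.66 × 10^-12.
E = E° − (0.0592/2) log Q = 0.34 − (0.0592/2)(-11.015) = 0.666 V.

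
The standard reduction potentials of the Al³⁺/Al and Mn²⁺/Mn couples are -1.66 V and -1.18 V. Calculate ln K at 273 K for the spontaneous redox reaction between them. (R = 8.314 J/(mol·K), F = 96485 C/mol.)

E°_cell = -1.18 − (-1.66) = 0.48 V, with n = 6 electrons transferred.
At equilibrium E = 0, so the Nernst equation gives ln K = nFE°/RT = (6)(96485)(0.48)/((8.314)(273)) = 122.43.

ln K = 122.4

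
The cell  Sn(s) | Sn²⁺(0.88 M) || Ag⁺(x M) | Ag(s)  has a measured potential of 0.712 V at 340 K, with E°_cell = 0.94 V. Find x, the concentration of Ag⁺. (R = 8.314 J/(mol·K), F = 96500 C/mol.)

3.9 × 10^-4 M

From the Nernst equation, ln Q = nF(E° − E)/RT = 2×96500×(0.94 − 0.712)/(8.314×340) = 15.567, so Q = 5.76 × 10^6.
With Q = [Sn²⁺]/[Ag⁺]^2 and the known concentrations, [Ag⁺]^2 in the denominator gives [Ag⁺] = 3.9 × 10^-4 M.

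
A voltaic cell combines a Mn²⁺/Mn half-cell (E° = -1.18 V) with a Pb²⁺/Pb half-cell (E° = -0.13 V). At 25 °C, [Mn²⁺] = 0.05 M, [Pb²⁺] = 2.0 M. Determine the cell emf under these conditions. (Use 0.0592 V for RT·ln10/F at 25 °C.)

1.10 V

The Pb²⁺/Pb couple has the higher reduction potential and acts as the cathode, so E°_cell = -0.13 − (-1.18) = 1.05 V.
Balancing electrons gives n = 2; the reaction quotient is Q = [Mn²⁺]/[Pb²⁺] = 0.0250.
At 25 °C, E = E° − (0.0592/n) log Q = 1.05 − (0.0592/2)(-1.602) = 1.050 + 0.047 = 1.097 V.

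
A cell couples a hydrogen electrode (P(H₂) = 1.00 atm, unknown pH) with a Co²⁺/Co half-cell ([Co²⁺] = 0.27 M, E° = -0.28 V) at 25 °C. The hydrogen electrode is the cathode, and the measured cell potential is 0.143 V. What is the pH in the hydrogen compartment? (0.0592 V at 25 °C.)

pH = 2.60

E°_cell = 0.28 V and n = 2.
log Q = n(E° − E)/0.0592 = 2×(0.28 − 0.143)/0.0592 = 4.628.
With Q = [Co²⁺]·P(H₂) / [H⁺]^2, solving for [H⁺] gives log[H⁺] = -2.599, so pH = 2.60.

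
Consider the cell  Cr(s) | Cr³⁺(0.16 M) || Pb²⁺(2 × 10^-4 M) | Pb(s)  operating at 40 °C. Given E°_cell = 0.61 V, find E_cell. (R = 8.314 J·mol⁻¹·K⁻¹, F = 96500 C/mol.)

0.512 V

Balancing electrons gives n = 6; the reaction quotient is Q = [Cr³⁺]^2/[Pb²⁺]^3 = 3.2 × 10^9.
E = E° − (RT/nF) ln Q = 0.61 − (8.314×313)/(6×96500) × (21.886) = 0.610 − 0.098 = 0.512 V.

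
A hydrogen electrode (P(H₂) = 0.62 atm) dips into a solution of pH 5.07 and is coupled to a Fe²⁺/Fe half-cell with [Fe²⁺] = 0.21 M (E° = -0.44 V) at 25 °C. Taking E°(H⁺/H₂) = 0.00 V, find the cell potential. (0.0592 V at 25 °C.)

The hydrogen couple is the cathode, so E°_cell = 0.44 V; n = 2.
[H⁺] = 10^(−5.07) = 8.5 × 10^-6 M, and Q = [Fe²⁺]·P(H₂) / [H⁺]^2 = 1.8 × 10^9.
E = E° − (0.0592/2) log Q = 0.44 − (0.0592/2)(9.255) = 0.166 V.

0.17 V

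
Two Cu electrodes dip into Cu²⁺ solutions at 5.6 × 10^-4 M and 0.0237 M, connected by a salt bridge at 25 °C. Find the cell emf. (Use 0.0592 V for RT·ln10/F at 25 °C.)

Both half-cells are Cu²⁺/Cu, so E°_cell = 0. The concentrated side is the cathode; the cell reaction moves Cu²⁺ from high to low concentration with n = 2.
Q = [Cu²⁺]_dilute/[Cu²⁺]_conc = 5.6 × 10^-4/0.0237 = 0.0236.
E = 0 − (0.0592/2) log Q = −(0.0592/2)(-1.627) = 0.0482 V.

0.048 V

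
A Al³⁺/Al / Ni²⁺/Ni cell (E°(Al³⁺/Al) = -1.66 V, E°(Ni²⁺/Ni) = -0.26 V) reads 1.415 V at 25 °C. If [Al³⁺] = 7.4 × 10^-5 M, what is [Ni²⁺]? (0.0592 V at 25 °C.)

From the Nernst equation, log Q = n(E° − E)/0.0592 = 6(1.40 − 1.415)/0.0592 = -1.520, so Q = 0.0302.
With Q = [Al³⁺]^2/[Ni²⁺]^3 and the known concentrations, [Ni²⁺]^3 in the denominator gives [Ni²⁺] = 0.0057 M.

0.0057 M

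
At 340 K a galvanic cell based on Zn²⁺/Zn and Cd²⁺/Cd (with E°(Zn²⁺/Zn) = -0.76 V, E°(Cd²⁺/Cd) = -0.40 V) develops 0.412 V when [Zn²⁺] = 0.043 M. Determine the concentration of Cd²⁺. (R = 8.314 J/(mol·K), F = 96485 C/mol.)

From the Nernst equation, ln Q = nF(E° − E)/RT = 2×96485×(0.36 − 0.412)/(8.314×340) = -3.550, so Q = 0.0287.
With Q = [Zn²⁺]/[Cd²⁺] and the known concentrations, [Cd²⁺] in the denominator gives [Cd²⁺] = 1.5 M.

1.5 M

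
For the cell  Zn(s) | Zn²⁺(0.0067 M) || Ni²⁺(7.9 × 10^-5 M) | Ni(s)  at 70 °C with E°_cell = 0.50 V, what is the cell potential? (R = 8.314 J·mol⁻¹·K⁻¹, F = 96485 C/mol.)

Balancing electrons gives n = 2; the reaction quotient is Q = [Zn²⁺]/[Ni²⁺] = 84.8.
E = E° − (RT/nF) ln Q = 0.50 − (8.314×343)/(2×96485) × (4.440) = 0.500 − 0.066 = 0.434 V.

0.434 V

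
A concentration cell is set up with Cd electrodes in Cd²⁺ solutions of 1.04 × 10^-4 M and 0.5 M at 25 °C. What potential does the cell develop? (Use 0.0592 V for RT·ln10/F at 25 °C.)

0.11 V

Both half-cells are Cd²⁺/Cd, so E°_cell = 0. The concentrated side is the cathode; the cell reaction moves Cd²⁺ from high to low concentration with n = 2.
Q = [Cd²⁺]_dilute/[Cd²⁺]_conc = 1.04 × 10^-4/0.5 = 2.08 × 10^-4.
E = 0 − (0.0592/2) log Q = −(0.0592/2)(-3.682) = 0.1090 V.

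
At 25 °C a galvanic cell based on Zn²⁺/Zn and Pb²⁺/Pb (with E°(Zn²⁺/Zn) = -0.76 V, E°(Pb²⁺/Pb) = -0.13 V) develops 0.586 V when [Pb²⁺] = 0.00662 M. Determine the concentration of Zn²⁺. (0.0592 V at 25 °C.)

From the Nernst equation, log Q = n(E° − E)/0.0592 = 2(0.63 − 0.586)/0.0592 = 1.486, so Q = 30.7.
With Q = [Zn²⁺]/[Pb²⁺] and the known concentrations, [Zn²⁺] in the numerator gives [Zn²⁺] = 0.2 M.

0.2 M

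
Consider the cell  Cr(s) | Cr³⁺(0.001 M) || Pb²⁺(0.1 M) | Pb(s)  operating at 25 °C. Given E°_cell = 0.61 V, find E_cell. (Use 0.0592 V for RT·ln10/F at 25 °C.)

0.640 V

Balancing electrons gives n = 6; the reaction quotient is Q = [Cr³⁺]^2/[Pb²⁺]^3 = 0.00100.
At 25 °C, E = E° − (0.0592/n) log Q = 0.61 − (0.0592/6)(-3.000) = 0.610 + 0.030 = 0.640 V.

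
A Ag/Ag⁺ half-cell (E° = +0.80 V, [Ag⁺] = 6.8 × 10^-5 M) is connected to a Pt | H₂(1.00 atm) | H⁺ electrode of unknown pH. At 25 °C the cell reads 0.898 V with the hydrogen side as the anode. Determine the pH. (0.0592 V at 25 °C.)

E°_cell = 0.80 V and n = 2.
log Q = n(E° − E)/0.0592 = 2×(0.80 − 0.898)/0.0592 = -3.311.
With Q = [H⁺]^2 / ([Ag⁺]^2·P(H₂)), solving for [H⁺] gives log[H⁺] = -5.823, so pH = 5.82.

pH = 5.82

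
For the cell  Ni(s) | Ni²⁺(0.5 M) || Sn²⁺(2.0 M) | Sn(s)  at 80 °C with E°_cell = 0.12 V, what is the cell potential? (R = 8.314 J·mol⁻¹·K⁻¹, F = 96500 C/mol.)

0.141 V

Balancing electrons gives n = 2; the reaction quotient is Q = [Ni²⁺]/[Sn²⁺] = 0.250.
E = E° − (RT/nF) ln Q = 0.12 − (8.314×353)/(2×96500) × (-1.386) = 0.120 + 0.021 = 0.141 V.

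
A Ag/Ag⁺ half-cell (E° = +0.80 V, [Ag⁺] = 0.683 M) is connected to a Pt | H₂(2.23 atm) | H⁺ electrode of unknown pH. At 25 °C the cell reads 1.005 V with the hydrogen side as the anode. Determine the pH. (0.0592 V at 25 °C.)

pH = 3.45

E°_cell = 0.80 V and n = 2.
log Q = n(E° − E)/0.0592 = 2×(0.80 − 1.005)/0.0592 = -6.926.
With Q = [H⁺]^2 / ([Ag⁺]^2·P(H₂)), solving for [H⁺] gives log[H⁺] = -3.454, so pH = 3.45.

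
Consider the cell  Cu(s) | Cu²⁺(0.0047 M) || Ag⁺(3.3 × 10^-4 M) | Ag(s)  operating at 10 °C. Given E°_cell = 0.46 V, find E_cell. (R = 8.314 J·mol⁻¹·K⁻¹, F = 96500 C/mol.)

0.330 V

Balancing electrons gives n = 2; the reaction quotient is Q = [Cu²⁺]/[Ag⁺]^2 = 4.32 × 10^4.
E = E° − (RT/nF) ln Q = 0.46 − (8.314×283)/(2×96500) × (10.673) = 0.460 − 0.130 = 0.330 V.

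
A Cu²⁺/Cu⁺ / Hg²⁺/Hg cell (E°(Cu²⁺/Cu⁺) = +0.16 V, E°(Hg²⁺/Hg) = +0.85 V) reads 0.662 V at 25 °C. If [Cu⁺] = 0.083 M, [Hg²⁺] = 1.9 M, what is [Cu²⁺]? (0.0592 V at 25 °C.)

0.34 M

From the Nernst equation, log Q = n(E° − E)/0.0592 = 2(0.69 − 0.662)/0.0592 = 0.946, so Q = 8.83.
With Q = [Cu²⁺]^2/([Cu⁺]^2·[Hg²⁺]) and the known concentrations, [Cu²⁺]^2 in the numerator gives [Cu²⁺] = 0.34 M.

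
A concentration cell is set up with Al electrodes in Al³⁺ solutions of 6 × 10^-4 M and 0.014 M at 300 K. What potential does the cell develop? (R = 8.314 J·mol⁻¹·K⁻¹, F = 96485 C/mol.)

Both half-cells are Al³⁺/Al, so E°_cell = 0. The concentrated side is the cathode; the cell reaction moves Al³⁺ from high to low concentration with n = 3.
Q = [Al³⁺]_dilute/[Al³⁺]_conc = 6 × 10^-4/0.014 = 0.0429.
E = 0 − (RT/nF) ln Q = −((8.314×300)/(3×96485))(-3.150) = 0.0271 V.

0.027 V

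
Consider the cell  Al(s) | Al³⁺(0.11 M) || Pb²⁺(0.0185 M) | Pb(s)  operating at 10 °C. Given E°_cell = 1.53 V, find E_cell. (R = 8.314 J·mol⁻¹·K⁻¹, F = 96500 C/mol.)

Balancing electrons gives n = 6; the reaction quotient is Q = [Al³⁺]^2/[Pb²⁺]^3 = 1910.
E = E° − (RT/nF) ln Q = 1.53 − (8.314×283)/(6×96500) × (7.555) = 1.530 − 0.031 = 1.499 V.

1.50 V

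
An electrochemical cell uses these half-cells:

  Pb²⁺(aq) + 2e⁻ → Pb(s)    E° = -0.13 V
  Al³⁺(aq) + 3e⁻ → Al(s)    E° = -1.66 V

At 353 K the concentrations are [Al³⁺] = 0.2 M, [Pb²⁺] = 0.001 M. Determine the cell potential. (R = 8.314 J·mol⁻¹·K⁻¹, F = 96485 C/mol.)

1.44 V

The Pb²⁺/Pb couple has the higher reduction potential and acts as the cathode, so E°_cell = -0.13 − (-1.66) = 1.53 V.
Balancing electrons gives n = 6; the reaction quotient is Q = [Al³⁺]^2/[Pb²⁺]^3 = 4 × 10^7.
E = E° − (RT/nF) ln Q = 1.53 − (8.314×353)/(6×96485) × (17.504) = 1.530 − 0.089 = 1.441 V.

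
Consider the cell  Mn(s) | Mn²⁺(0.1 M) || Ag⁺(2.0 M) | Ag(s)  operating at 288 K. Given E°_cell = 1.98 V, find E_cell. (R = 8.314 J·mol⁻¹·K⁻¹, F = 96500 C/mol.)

2.03 V

Balancing electrons gives n = 2; the reaction quotient is Q = [Mn²⁺]/[Ag⁺]^2 = 0.0250.
E = E° − (RT/nF) ln Q = 1.98 − (8.314×288)/(2×96500) × (-3.689) = 1.980 + 0.046 = 2.026 V.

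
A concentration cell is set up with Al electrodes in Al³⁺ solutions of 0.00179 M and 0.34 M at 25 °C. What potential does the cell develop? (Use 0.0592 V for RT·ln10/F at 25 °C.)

Both half-cells are Al³⁺/Al, so E°_cell = 0. The concentrated side is the cathode; the cell reaction moves Al³⁺ from high to low concentration with n = 3.
Q = [Al³⁺]_dilute/[Al³⁺]_conc = 0.00179/0.34 = 0.00526.
E = 0 − (0.0592/3) log Q = −(0.0592/3)(-2.279) = 0.0450 V.

0.045 V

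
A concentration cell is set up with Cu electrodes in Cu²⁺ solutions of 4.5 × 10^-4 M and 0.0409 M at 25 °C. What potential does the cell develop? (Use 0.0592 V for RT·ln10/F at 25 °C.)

0.058 V

Both half-cells are Cu²⁺/Cu, so E°_cell = 0. The concentrated side is the cathode; the cell reaction moves Cu²⁺ from high to low concentration with n = 2.
Q = [Cu²⁺]_dilute/[Cu²⁺]_conc = 4.5 × 10^-4/0.0409 = 0.0110.
E = 0 − (0.0592/2) log Q = −(0.0592/2)(-1.959) = 0.0580 V.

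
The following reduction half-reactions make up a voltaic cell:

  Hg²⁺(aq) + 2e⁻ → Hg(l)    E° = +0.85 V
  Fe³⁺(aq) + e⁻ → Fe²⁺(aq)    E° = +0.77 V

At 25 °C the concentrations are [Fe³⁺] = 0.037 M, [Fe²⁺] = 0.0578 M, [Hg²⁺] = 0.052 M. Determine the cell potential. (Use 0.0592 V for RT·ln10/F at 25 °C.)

0.053 V

The Hg²⁺/Hg couple has the higher reduction potential and acts as the cathode, so E°_cell = +0.85 − (+0.77) = 0.08 V.
Balancing electrons gives n = 2; the reaction quotient is Q = [Fe³⁺]^2/([Fe²⁺]^2·[Hg²⁺]) = 7.88.
At 25 °C, E = E° − (0.0592/n) log Q = 0.08 − (0.0592/2)(0.897) = 0.080 − 0.027 = 0.053 V.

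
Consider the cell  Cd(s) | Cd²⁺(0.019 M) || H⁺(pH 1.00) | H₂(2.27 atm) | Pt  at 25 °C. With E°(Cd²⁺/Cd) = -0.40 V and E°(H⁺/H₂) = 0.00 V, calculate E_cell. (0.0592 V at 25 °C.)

0.38 V

The hydrogen couple is the cathode, so E°_cell = 0.40 V; n = 2.
[H⁺] = 10^(−1.00) = 0.10 M, and Q = [Cd²⁺]·P(H₂) / [H⁺]^2 = 4.31.
E = E° − (0.0592/2) log Q = 0.40 − (0.0592/2)(0.635) = 0.381 V.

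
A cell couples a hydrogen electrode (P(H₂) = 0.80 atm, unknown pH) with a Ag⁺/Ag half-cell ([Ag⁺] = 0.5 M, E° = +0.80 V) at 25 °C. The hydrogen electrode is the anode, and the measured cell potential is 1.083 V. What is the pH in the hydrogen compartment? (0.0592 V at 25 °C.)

pH = 5.13

E°_cell = 0.80 V and n = 2.
log Q = n(E° − E)/0.0592 = 2×(0.80 − 1.083)/0.0592 = -9.561.
With Q = [H⁺]^2 / ([Ag⁺]^2·P(H₂)), solving for [H⁺] gives log[H⁺] = -5.130, so pH = 5.13.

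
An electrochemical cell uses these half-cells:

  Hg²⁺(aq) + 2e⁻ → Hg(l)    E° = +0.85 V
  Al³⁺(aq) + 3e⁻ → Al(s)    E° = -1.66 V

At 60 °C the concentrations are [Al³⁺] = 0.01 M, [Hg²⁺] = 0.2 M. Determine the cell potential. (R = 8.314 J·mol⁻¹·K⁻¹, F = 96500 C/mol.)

2.53 V

The Hg²⁺/Hg couple has the higher reduction potential and acts as the cathode, so E°_cell = +0.85 − (-1.66) = 2.51 V.
Balancing electrons gives n = 6; the reaction quotient is Q = [Al³⁺]^2/[Hg²⁺]^3 = 0.0125.
E = E° − (RT/nF) ln Q = 2.51 − (8.314×333)/(6×96500) × (-4.382) = 2.510 + 0.021 = 2.531 V.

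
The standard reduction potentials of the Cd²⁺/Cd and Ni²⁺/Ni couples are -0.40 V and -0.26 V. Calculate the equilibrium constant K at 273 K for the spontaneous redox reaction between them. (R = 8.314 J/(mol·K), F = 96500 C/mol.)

E°_cell = -0.26 − (-0.40) = 0.14 V, with n = 2 electrons transferred.
At equilibrium E = 0, so the Nernst equation gives ln K = nFE°/RT = (2)(96500)(0.14)/((8.314)(273)) = 11.90.
K = e^11.90 = 1.5 × 10^5.

1.5 × 10^5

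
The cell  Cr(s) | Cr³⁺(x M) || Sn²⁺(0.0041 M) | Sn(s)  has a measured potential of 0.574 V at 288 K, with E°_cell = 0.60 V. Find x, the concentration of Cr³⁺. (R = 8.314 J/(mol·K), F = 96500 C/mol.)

0.0061 M

From the Nernst equation, ln Q = nF(E° − E)/RT = 6×96500×(0.60 − 0.574)/(8.314×288) = 6.287, so Q = 538.
With Q = [Cr³⁺]^2/[Sn²⁺]^3 and the known concentrations, [Cr³⁺]^2 in the numerator gives [Cr³⁺] = 0.0061 M.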